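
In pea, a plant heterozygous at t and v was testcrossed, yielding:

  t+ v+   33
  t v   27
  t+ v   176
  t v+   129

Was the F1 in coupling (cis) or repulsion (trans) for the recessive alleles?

The two most frequent classes are t+ v (176) and t v+ (129); these are the parental (non-recombinant) types.
So the F1 carried t+ v on one chromosome and t v+ on the other — the recessive alleles are on opposite chromosomes (trans / repulsion).

trans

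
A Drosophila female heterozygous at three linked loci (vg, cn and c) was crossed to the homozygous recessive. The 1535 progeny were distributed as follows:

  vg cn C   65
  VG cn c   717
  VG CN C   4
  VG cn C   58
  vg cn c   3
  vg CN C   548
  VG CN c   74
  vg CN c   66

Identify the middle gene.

The two most frequent reciprocal classes, VG cn c and vg CN C, are the parental types, so the F1 was VG cn c / vg CN C.
The two rarest classes, vg cn c and VG CN C, are the double crossovers. Comparing them with the parentals, only the vg allele has switched, so vg is the middle locus and the order is cn – vg – c.

vg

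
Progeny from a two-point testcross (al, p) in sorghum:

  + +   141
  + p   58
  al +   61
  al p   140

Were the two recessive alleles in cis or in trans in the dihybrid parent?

cis

The two most frequent classes are + + (141) and al p (140); these are the parental (non-recombinant) types.
So the F1 carried + + on one chromosome and al p on the other — the recessive alleles are on the same chromosome (cis / coupling).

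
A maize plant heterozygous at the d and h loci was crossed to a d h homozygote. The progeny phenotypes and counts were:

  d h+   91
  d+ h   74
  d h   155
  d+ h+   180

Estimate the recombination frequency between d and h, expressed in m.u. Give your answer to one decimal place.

33.0 m.u.

The two most frequent classes, d+ h+ (180) and d h (155), are the parental types, so the F1 was d+ h+ / d h.
The recombinant classes are d+ h and d h+: 74 + 91 = 165.
Recombination frequency = 165/500 = 0.3300 ≈ 33.0%, i.e. 33.0 m.u.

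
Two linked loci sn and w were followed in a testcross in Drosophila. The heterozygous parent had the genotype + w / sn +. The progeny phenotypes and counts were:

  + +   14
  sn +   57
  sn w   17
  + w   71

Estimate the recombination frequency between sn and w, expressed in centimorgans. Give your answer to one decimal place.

The recombinant classes are + + and sn w: 14 + 17 = 31.
Recombination frequency = 31/159 = 0.1950 ≈ 19.5%, i.e. 19.5 centimorgans.

19.5 centimorgans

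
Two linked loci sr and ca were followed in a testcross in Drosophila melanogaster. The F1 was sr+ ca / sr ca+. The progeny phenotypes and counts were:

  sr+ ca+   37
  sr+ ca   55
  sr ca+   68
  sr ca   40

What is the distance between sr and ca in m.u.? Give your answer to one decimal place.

38.5 m.u.

The recombinant classes are sr+ ca+ and sr ca: 37 + 40 = 77.
Recombination frequency = 77/200 = 0.3850 ≈ 38.5%, i.e. 38.5 m.u.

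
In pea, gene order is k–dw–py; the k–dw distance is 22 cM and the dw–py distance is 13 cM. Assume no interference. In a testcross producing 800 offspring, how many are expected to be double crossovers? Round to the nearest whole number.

Map distances give recombination frequencies of 0.220 and 0.130 for the two intervals.
With no interference, expected double-crossover frequency = 0.220 × 0.130 = 0.02860.
Expected number = 0.02860 × 800 = 22.88 ≈ 23.

23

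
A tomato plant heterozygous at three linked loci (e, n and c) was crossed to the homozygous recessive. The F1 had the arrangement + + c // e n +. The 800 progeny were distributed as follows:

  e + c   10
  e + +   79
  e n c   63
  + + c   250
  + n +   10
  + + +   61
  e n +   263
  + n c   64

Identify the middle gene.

e

The two rarest classes, e + c and + n +, are the double crossovers. Comparing them with the parentals, only the e allele has switched, so e is the middle locus and the order is c – e – n.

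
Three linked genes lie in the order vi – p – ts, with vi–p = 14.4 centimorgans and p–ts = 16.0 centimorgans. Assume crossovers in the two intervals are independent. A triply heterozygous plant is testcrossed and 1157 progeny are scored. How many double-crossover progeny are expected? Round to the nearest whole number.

Map distances give recombination frequencies of 0.144 and 0.160 for the two intervals.
With no interference, expected double-crossover frequency = 0.144 × 0.160 = 0.02304.
Expected number = 0.02304 × 1157 = 26.66 ≈ 27.

27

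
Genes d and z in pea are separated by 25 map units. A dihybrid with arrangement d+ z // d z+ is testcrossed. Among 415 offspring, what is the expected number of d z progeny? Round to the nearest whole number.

52

A map distance of 25 map units corresponds to a recombination frequency of 0.250.
The F1 is d+ z / d z+, so d z is a recombinant gamete class with expected frequency r/2 = 0.250/2 = 0.1250.
Expected number = 0.1250 × 415 = 51.88 ≈ 52.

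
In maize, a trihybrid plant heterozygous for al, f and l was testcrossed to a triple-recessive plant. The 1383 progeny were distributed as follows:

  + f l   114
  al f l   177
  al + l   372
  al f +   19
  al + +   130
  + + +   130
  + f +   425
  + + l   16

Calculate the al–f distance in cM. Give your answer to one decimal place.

The two most frequent reciprocal classes, al + l and + f +, are the parental types, so the F1 was al + l / + f +.
The two rarest classes, + + l and al f +, are the double crossovers. Comparing them with the parentals, only the al allele has switched, so al is the middle locus and the order is l – al – f.
Crossovers in the al–f interval produce the single-crossover classes al f l and + + + (177 + 130 = 307) plus the double crossovers (35).
RF(al–f) = (307 + 35) / 1383 = 342/1383 = 0.2473 → 24.7 cM.

24.7 cM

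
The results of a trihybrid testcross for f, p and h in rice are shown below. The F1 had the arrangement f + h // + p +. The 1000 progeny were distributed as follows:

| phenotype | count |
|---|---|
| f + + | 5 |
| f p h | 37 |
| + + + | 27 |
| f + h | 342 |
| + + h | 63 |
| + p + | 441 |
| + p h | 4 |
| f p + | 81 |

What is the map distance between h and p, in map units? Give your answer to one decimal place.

7.3 map units

The two rarest classes, f + + and + p h, are the double crossovers. Comparing them with the parentals, only the h allele has switched, so h is the middle locus and the order is f – h – p.
Crossovers in the h–p interval produce the single-crossover classes f p h and + + + (37 + 27 = 64) plus the double crossovers (9).
RF(h–p) = (64 + 9) / 1000 = 73/1000 = 0.0730 → 7.3 map units.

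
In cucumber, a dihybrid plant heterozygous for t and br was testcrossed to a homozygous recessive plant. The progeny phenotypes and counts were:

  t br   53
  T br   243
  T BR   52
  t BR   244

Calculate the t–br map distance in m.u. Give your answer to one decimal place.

The two most frequent classes, T br (243) and t BR (244), are the parental types, so the F1 was T br / t BR.
The recombinant classes are T BR and t br: 52 + 53 = 105.
Recombination frequency = 105/592 = 0.1774 ≈ 17.7%, i.e. 17.7 m.u.

17.7 m.u.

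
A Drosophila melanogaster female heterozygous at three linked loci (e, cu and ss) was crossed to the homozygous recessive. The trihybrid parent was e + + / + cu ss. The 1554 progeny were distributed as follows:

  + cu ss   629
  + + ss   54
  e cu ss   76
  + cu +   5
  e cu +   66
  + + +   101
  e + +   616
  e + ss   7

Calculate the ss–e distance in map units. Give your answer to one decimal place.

The two rarest classes, e + ss and + cu +, are the double crossovers. Comparing them with the parentals, only the ss allele has switched, so ss is the middle locus and the order is cu – ss – e.
Crossovers in the ss–e interval produce the single-crossover classes + + + and e cu ss (101 + 76 = 177) plus the double crossovers (12).
RF(ss–e) = (177 + 12) / 1554 = 189/1554 = 0.1216 → 12.2 map units.

12.2 map units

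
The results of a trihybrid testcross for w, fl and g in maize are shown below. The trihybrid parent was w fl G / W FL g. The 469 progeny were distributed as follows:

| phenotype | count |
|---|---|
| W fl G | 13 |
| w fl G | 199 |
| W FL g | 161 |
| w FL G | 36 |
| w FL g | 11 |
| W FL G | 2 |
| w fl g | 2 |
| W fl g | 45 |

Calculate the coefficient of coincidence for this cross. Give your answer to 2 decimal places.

The two rarest classes, w fl g and W FL G, are the double crossovers. Comparing them with the parentals, only the g allele has switched, so g is the middle locus and the order is fl – g – w.
fl–g: (81 + 4)/469 = 0.1812; g–w: (24 + 4)/469 = 0.0597.
Expected DCO frequency = 0.1812 × 0.0597 ≈ 0.01082; observed = 4/469 ≈ 0.00853.
Coefficient of coincidence = 0.00853/0.01082 ≈ 0.79.

0.79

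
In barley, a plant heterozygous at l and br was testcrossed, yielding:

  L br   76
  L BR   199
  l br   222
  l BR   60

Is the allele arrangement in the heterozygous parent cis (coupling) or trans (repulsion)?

The two most frequent classes are L BR (199) and l br (222); these are the parental (non-recombinant) types.
So the F1 carried L BR on one chromosome and l br on the other — the recessive alleles are on the same chromosome (cis / coupling).

cis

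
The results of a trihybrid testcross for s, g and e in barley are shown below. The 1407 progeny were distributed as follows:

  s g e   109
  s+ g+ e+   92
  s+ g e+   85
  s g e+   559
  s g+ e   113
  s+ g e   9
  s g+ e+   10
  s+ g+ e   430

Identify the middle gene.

g

The two most frequent reciprocal classes, s g e+ and s+ g+ e, are the parental types, so the F1 was s g e+ / s+ g+ e.
The two rarest classes, s g+ e+ and s+ g e, are the double crossovers. Comparing them with the parentals, only the g allele has switched, so g is the middle locus and the order is s – g – e.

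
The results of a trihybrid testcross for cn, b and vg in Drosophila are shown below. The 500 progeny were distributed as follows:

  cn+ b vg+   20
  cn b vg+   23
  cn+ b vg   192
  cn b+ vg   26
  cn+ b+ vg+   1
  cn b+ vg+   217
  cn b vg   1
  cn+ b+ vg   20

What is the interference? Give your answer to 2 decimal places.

The two most frequent reciprocal classes, cn+ b vg and cn b+ vg+, are the parental types, so the F1 was cn+ b vg / cn b+ vg+.
The two rarest classes, cn b vg and cn+ b+ vg+, are the double crossovers. Comparing them with the parentals, only the cn allele has switched, so cn is the middle locus and the order is vg – cn – b.
vg–cn: (46 + 2)/500 = 0.0960; cn–b: (43 + 2)/500 = 0.0900.
Expected DCO frequency = 0.0960 × 0.0900 ≈ 0.00864; observed = 2/500 ≈ 0.00400.
Coefficient of coincidence = 0.00400/0.00864 ≈ 0.46; interference = 1 − 0.46 = 0.54.

0.54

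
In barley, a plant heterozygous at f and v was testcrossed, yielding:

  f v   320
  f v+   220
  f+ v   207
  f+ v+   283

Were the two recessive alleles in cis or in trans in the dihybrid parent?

cis

The two most frequent classes are f+ v+ (283) and f v (320); these are the parental (non-recombinant) types.
So the F1 carried f+ v+ on one chromosome and f v on the other — the recessive alleles are on the same chromosome (cis / coupling).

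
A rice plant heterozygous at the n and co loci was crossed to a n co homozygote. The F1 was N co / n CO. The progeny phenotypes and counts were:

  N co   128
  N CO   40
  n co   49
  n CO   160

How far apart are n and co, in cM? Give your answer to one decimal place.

The recombinant classes are N CO and n co: 40 + 49 = 89.
Recombination frequency = 89/377 = 0.2361 ≈ 23.6%, i.e. 23.6 cM.

23.6 cM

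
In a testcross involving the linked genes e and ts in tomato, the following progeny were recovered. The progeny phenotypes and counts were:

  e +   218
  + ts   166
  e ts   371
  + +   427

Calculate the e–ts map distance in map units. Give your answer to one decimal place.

32.5 map units

The two most frequent classes, + + (427) and e ts (371), are the parental types, so the F1 was + + / e ts.
The recombinant classes are + ts and e +: 166 + 218 = 384.
Recombination frequency = 384/1182 = 0.3249 ≈ 32.5%, i.e. 32.5 map units.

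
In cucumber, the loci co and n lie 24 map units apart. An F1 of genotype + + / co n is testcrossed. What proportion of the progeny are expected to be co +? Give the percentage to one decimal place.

A map distance of 24 map units corresponds to a recombination frequency of 0.240.
The F1 is + + / co n, so co + is a recombinant gamete class with expected frequency r/2 = 0.240/2 = 0.1200.
That is 0.1200 = 12.0% of the progeny.

12.0%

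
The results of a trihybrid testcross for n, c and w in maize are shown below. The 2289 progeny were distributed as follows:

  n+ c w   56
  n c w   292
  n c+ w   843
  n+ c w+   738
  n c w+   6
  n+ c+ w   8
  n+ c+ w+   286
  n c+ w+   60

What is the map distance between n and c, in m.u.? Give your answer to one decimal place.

25.9 m.u.

The two most frequent reciprocal classes, n c+ w and n+ c w+, are the parental types, so the F1 was n c+ w / n+ c w+.
The two rarest classes, n+ c+ w and n c w+, are the double crossovers. Comparing them with the parentals, only the n allele has switched, so n is the middle locus and the order is c – n – w.
Crossovers in the c–n interval produce the single-crossover classes n c w and n+ c+ w+ (292 + 286 = 578) plus the double crossovers (14).
RF(c–n) = (578 + 14) / 2289 = 592/2289 = 0.2586 → 25.9 m.u.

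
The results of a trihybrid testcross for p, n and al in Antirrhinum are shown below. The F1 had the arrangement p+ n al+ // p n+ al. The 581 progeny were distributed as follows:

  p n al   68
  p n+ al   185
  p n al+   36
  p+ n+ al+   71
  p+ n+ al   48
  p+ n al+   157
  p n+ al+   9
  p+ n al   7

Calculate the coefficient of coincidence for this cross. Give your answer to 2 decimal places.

The two rarest classes, p+ n al and p n+ al+, are the double crossovers. Comparing them with the parentals, only the al allele has switched, so al is the middle locus and the order is n – al – p.
n–al: (139 + 16)/581 = 0.2668; al–p: (84 + 16)/581 = 0.1721.
Expected DCO frequency = 0.2668 × 0.1721 ≈ 0.04592; observed = 16/581 ≈ 0.02754.
Coefficient of coincidence = 0.02754/0.04592 ≈ 0.60.

0.60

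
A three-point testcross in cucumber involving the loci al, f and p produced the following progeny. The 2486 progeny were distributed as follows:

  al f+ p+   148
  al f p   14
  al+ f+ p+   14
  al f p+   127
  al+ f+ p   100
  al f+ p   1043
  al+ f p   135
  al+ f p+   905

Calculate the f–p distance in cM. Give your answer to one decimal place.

The two most frequent reciprocal classes, al f+ p and al+ f p+, are the parental types, so the F1 was al f+ p / al+ f p+.
The two rarest classes, al f p and al+ f+ p+, are the double crossovers. Comparing them with the parentals, only the f allele has switched, so f is the middle locus and the order is al – f – p.
Crossovers in the f–p interval produce the single-crossover classes al f+ p+ and al+ f p (148 + 135 = 283) plus the double crossovers (28).
RF(f–p) = (283 + 28) / 2486 = 311/2486 = 0.1251 → 12.5 cM.

12.5 cM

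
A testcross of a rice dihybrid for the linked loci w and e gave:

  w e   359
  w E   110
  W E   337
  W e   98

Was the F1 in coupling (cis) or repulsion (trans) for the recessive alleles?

The two most frequent classes are W E (337) and w e (359); these are the parental (non-recombinant) types.
So the F1 carried W E on one chromosome and w e on the other — the recessive alleles are on the same chromosome (cis / coupling).

cis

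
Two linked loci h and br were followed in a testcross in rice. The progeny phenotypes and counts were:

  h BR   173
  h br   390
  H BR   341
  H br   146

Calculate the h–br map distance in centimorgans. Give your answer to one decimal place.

30.4 centimorgans

The two most frequent classes, H BR (341) and h br (390), are the parental types, so the F1 was H BR / h br.
The recombinant classes are H br and h BR: 146 + 173 = 319.
Recombination frequency = 319/1050 = 0.3038 ≈ 30.4%, i.e. 30.4 centimorgans.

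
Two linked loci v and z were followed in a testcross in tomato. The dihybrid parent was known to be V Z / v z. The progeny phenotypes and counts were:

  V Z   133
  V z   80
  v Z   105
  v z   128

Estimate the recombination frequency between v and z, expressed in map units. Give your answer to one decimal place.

41.5 map units

The recombinant classes are V z and v Z: 80 + 105 = 185.
Recombination frequency = 185/446 = 0.4148 ≈ 41.5%, i.e. 41.5 map units.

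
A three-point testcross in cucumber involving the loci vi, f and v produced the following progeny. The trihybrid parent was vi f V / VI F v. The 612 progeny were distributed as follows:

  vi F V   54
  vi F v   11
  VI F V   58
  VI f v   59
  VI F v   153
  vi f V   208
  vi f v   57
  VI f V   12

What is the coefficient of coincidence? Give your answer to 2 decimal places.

0.75

The two rarest classes, VI f V and vi F v, are the double crossovers. Comparing them with the parentals, only the vi allele has switched, so vi is the middle locus and the order is f – vi – v.
f–vi: (113 + 23)/612 = 0.2222; vi–v: (115 + 23)/612 = 0.2255.
Expected DCO frequency = 0.2222 × 0.2255 ≈ 0.05011; observed = 23/612 ≈ 0.03758.
Coefficient of coincidence = 0.03758/0.05011 ≈ 0.75.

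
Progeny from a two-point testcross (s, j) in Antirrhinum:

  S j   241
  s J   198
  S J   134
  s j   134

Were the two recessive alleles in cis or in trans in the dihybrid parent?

trans

The two most frequent classes are S j (241) and s J (198); these are the parental (non-recombinant) types.
So the F1 carried S j on one chromosome and s J on the other — the recessive alleles are on opposite chromosomes (trans / repulsion).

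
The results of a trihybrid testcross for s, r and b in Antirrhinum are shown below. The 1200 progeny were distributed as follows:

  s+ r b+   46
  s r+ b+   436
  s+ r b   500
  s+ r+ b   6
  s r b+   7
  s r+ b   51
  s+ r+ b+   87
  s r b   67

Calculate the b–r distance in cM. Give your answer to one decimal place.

9.2 cM

The two most frequent reciprocal classes, s r+ b+ and s+ r b, are the parental types, so the F1 was s r+ b+ / s+ r b.
The two rarest classes, s r b+ and s+ r+ b, are the double crossovers. Comparing them with the parentals, only the r allele has switched, so r is the middle locus and the order is s – r – b.
Crossovers in the r–b interval produce the single-crossover classes s r+ b and s+ r b+ (51 + 46 = 97) plus the double crossovers (13).
RF(r–b) = (97 + 13) / 1200 = 110/1200 = 0.0917 → 9.2 cM.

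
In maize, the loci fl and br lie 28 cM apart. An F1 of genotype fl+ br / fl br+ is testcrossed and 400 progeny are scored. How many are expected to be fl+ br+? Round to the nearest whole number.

56

A map distance of 28 cM corresponds to a recombination frequency of 0.280.
The F1 is fl+ br / fl br+, so fl+ br+ is a recombinant gamete class with expected frequency r/2 = 0.280/2 = 0.1400.
Expected number = 0.1400 × 400 = 56.00 ≈ 56.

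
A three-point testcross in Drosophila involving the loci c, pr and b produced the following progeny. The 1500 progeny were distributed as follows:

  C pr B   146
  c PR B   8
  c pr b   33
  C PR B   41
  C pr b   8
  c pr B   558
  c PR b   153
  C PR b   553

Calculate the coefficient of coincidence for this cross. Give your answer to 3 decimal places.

The two most frequent reciprocal classes, C PR b and c pr B, are the parental types, so the F1 was C PR b / c pr B.
The two rarest classes, C pr b and c PR B, are the double crossovers. Comparing them with the parentals, only the pr allele has switched, so pr is the middle locus and the order is c – pr – b.
c–pr: (299 + 16)/1500 = 0.2100; pr–b: (74 + 16)/1500 = 0.0600.
Expected DCO frequency = 0.2100 × 0.0600 ≈ 0.01260; observed = 16/1500 ≈ 0.01067.
Coefficient of coincidence = 0.01067/0.01260 ≈ 0.847.

0.847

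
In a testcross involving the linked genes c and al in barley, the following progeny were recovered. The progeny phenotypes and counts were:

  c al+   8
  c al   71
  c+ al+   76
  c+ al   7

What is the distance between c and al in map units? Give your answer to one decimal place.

9.3 map units

The two most frequent classes, c+ al+ (76) and c al (71), are the parental types, so the F1 was c+ al+ / c al.
The recombinant classes are c+ al and c al+: 7 + 8 = 15.
Recombination frequency = 15/162 = 0.0926 ≈ 9.3%, i.e. 9.3 map units.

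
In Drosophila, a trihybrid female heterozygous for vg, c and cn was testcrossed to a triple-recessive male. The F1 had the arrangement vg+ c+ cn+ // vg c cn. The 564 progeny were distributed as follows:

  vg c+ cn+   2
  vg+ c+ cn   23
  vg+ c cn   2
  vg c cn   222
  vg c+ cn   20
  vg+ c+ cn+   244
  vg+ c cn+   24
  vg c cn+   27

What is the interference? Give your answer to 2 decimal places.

The two rarest classes, vg c+ cn+ and vg+ c cn, are the double crossovers. Comparing them with the parentals, only the vg allele has switched, so vg is the middle locus and the order is cn – vg – c.
cn–vg: (50 + 4)/564 = 0.0957; vg–c: (44 + 4)/564 = 0.0851.
Expected DCO frequency = 0.0957 × 0.0851 ≈ 0.00814; observed = 4/564 ≈ 0.00709.
Coefficient of coincidence = 0.00709/0.00814 ≈ 0.87; interference = 1 − 0.87 = 0.13.

0.13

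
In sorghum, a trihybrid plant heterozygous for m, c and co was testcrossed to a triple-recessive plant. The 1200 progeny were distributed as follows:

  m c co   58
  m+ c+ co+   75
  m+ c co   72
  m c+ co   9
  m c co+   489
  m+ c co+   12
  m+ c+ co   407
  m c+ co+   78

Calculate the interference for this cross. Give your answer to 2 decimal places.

The two most frequent reciprocal classes, m c co+ and m+ c+ co, are the parental types, so the F1 was m c co+ / m+ c+ co.
The two rarest classes, m+ c co+ and m c+ co, are the double crossovers. Comparing them with the parentals, only the m allele has switched, so m is the middle locus and the order is c – m – co.
c–m: (150 + 21)/1200 = 0.1425; m–co: (133 + 21)/1200 = 0.1283.
Expected DCO frequency = 0.1425 × 0.1283 ≈ 0.01828; observed = 21/1200 ≈ 0.01750.
Coefficient of coincidence = 0.01750/0.01828 ≈ 0.96; interference = 1 − 0.96 = 0.04.

0.04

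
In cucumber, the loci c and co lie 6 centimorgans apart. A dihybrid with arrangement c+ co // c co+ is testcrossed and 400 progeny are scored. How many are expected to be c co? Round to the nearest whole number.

12

A map distance of 6 centimorgans corresponds to a recombination frequency of 0.060.
The F1 is c+ co / c co+, so c co is a recombinant gamete class with expected frequency r/2 = 0.060/2 = 0.0300.
Expected number = 0.0300 × 400 = 12.00 ≈ 12.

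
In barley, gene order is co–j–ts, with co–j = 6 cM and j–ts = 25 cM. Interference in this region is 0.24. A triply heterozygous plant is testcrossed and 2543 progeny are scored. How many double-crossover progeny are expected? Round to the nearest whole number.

29

Map distances give recombination frequencies of 0.060 and 0.250 for the two intervals.
With interference 0.24 (so coincidence = 0.76), expected double-crossover frequency = 0.060 × 0.250 × 0.76 = 0.01140.
Expected number = 0.01140 × 2543 = 28.99 ≈ 29.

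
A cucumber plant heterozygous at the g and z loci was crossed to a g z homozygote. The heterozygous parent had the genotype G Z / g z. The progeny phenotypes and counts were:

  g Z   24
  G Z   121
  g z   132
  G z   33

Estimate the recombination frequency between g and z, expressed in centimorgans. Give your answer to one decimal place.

18.4 centimorgans

The recombinant classes are G z and g Z: 33 + 24 = 57.
Recombination frequency = 57/310 = 0.1839 ≈ 18.4%, i.e. 18.4 centimorgans.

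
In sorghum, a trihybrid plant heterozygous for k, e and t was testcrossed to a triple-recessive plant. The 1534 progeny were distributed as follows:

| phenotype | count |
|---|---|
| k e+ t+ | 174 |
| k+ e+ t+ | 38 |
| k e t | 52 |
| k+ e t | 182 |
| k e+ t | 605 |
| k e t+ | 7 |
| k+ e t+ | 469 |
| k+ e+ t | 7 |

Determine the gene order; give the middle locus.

The two most frequent reciprocal classes, k+ e t+ and k e+ t, are the parental types, so the F1 was k+ e t+ / k e+ t.
The two rarest classes, k e t+ and k+ e+ t, are the double crossovers. Comparing them with the parentals, only the k allele has switched, so k is the middle locus and the order is e – k – t.

k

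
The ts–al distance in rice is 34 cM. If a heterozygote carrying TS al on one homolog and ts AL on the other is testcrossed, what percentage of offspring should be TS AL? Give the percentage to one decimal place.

A map distance of 34 cM corresponds to a recombination frequency of 0.340.
The F1 is TS al / ts AL, so TS AL is a recombinant gamete class with expected frequency r/2 = 0.340/2 = 0.1700.
That is 0.1700 = 17.0% of the progeny.

17.0%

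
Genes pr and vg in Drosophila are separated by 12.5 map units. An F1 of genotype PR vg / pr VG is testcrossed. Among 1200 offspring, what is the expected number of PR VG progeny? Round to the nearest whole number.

75

A map distance of 12.5 map units corresponds to a recombination frequency of 0.125.
The F1 is PR vg / pr VG, so PR VG is a recombinant gamete class with expected frequency r/2 = 0.125/2 = 0.0625.
Expected number = 0.0625 × 1200 = 75.00 ≈ 75.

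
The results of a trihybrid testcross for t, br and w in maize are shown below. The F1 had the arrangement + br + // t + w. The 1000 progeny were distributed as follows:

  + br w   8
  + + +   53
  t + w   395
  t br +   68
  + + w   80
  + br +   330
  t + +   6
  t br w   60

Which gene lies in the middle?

The two rarest classes, + br w and t + +, are the double crossovers. Comparing them with the parentals, only the w allele has switched, so w is the middle locus and the order is br – w – t.

w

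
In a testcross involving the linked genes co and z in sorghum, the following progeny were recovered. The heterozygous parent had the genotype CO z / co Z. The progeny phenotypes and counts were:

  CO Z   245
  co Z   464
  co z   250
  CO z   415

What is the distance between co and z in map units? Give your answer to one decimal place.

The recombinant classes are CO Z and co z: 245 + 250 = 495.
Recombination frequency = 495/1374 = 0.3603 ≈ 36.0%, i.e. 36.0 map units.

36.0 map units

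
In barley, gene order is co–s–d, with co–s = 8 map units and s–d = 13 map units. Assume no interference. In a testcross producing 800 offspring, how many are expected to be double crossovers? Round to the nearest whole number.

Map distances give recombination frequencies of 0.080 and 0.130 for the two intervals.
With no interference, expected double-crossover frequency = 0.080 × 0.130 = 0.01040.
Expected number = 0.01040 × 800 = 8.32 ≈ 8.

8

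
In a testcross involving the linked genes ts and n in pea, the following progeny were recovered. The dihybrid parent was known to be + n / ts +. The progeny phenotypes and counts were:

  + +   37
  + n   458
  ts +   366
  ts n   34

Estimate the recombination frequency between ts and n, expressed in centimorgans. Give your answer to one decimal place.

The recombinant classes are + + and ts n: 37 + 34 = 71.
Recombination frequency = 71/895 = 0.0793 ≈ 7.9%, i.e. 7.9 centimorgans.

7.9 centimorgans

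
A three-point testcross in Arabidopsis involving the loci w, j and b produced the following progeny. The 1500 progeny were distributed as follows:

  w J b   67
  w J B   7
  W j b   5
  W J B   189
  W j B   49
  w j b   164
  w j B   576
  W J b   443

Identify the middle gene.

The two most frequent reciprocal classes, W J b and w j B, are the parental types, so the F1 was W J b / w j B.
The two rarest classes, W j b and w J B, are the double crossovers. Comparing them with the parentals, only the j allele has switched, so j is the middle locus and the order is b – j – w.

j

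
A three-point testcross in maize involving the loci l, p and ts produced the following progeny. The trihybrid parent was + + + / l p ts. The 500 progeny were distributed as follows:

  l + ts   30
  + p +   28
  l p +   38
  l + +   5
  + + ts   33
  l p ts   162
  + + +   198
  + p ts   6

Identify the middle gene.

l

The two rarest classes, l + + and + p ts, are the double crossovers. Comparing them with the parentals, only the l allele has switched, so l is the middle locus and the order is p – l – ts.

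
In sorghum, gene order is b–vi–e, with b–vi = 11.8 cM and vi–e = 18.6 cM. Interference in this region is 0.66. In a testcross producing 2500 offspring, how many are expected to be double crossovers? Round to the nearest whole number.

19

Map distances give recombination frequencies of 0.118 and 0.186 for the two intervals.
With interference 0.66 (so coincidence = 0.34), expected double-crossover frequency = 0.118 × 0.186 × 0.34 = 0.00746.
Expected number = 0.00746 × 2500 = 18.66 ≈ 19.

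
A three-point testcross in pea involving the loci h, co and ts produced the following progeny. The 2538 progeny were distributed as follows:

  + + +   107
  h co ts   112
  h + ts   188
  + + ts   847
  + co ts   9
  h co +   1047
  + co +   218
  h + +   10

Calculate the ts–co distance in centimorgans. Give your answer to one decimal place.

The two most frequent reciprocal classes, + + ts and h co +, are the parental types, so the F1 was + + ts / h co +.
The two rarest classes, + co ts and h + +, are the double crossovers. Comparing them with the parentals, only the co allele has switched, so co is the middle locus and the order is h – co – ts.
Crossovers in the co–ts interval produce the single-crossover classes + + + and h co ts (107 + 112 = 219) plus the double crossovers (19).
RF(co–ts) = (219 + 19) / 2538 = 238/2538 = 0.0938 → 9.4 centimorgans.

9.4 centimorgans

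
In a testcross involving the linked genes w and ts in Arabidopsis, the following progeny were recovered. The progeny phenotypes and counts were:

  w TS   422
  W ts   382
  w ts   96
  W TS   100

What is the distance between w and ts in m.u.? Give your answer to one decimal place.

The two most frequent classes, W ts (382) and w TS (422), are the parental types, so the F1 was W ts / w TS.
The recombinant classes are W TS and w ts: 100 + 96 = 196.
Recombination frequency = 196/1000 = 0.1960 ≈ 19.6%, i.e. 19.6 m.u.

19.6 m.u.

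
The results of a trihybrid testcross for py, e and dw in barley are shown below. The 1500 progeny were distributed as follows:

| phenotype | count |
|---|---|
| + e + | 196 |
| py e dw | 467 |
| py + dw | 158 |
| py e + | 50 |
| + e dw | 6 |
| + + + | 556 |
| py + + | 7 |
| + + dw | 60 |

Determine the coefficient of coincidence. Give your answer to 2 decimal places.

The two most frequent reciprocal classes, py e dw and + + +, are the parental types, so the F1 was py e dw / + + +.
The two rarest classes, + e dw and py + +, are the double crossovers. Comparing them with the parentals, only the py allele has switched, so py is the middle locus and the order is e – py – dw.
e–py: (354 + 13)/1500 = 0.2447; py–dw: (110 + 13)/1500 = 0.0820.
Expected DCO frequency = 0.2447 × 0.0820 ≈ 0.02007; observed = 13/1500 ≈ 0.00867.
Coefficient of coincidence = 0.00867/0.02007 ≈ 0.43.

0.43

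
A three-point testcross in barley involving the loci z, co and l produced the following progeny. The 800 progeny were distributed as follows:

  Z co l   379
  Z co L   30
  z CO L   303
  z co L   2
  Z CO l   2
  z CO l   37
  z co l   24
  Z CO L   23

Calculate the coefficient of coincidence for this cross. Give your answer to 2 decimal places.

The two most frequent reciprocal classes, z CO L and Z co l, are the parental types, so the F1 was z CO L / Z co l.
The two rarest classes, z co L and Z CO l, are the double crossovers. Comparing them with the parentals, only the co allele has switched, so co is the middle locus and the order is z – co – l.
z–co: (47 + 4)/800 = 0.0638; co–l: (67 + 4)/800 = 0.0887.
Expected DCO frequency = 0.0638 × 0.0887 ≈ 0.00566; observed = 4/800 ≈ 0.00500.
Coefficient of coincidence = 0.00500/0.00566 ≈ 0.88.

0.88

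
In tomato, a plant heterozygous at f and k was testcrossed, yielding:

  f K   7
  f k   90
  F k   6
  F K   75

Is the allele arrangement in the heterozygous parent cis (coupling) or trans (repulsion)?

The two most frequent classes are F K (75) and f k (90); these are the parental (non-recombinant) types.
So the F1 carried F K on one chromosome and f k on the other — the recessive alleles are on the same chromosome (cis / coupling).

cis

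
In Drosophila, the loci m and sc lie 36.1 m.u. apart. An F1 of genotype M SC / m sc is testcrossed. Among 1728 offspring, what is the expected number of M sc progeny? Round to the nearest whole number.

A map distance of 36.1 m.u. corresponds to a recombination frequency of 0.361.
The F1 is M SC / m sc, so M sc is a recombinant gamete class with expected frequency r/2 = 0.361/2 = 0.1805.
Expected number = 0.1805 × 1728 = 311.90 ≈ 312.

312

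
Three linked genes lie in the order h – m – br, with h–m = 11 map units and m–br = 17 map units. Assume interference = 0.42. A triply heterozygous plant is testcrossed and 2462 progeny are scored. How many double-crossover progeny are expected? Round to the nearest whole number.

Map distances give recombination frequencies of 0.110 and 0.170 for the two intervals.
With interference 0.42 (so coincidence = 0.58), expected double-crossover frequency = 0.110 × 0.170 × 0.58 = 0.01085.
Expected number = 0.01085 × 2462 = 26.70 ≈ 27.

27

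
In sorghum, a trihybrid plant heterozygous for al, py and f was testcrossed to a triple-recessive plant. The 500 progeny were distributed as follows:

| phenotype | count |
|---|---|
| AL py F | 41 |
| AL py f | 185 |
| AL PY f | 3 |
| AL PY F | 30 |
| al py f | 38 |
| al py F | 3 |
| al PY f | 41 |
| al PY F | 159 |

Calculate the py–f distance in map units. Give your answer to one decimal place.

17.6 map units

The two most frequent reciprocal classes, al PY F and AL py f, are the parental types, so the F1 was al PY F / AL py f.
The two rarest classes, al py F and AL PY f, are the double crossovers. Comparing them with the parentals, only the py allele has switched, so py is the middle locus and the order is f – py – al.
Crossovers in the f–py interval produce the single-crossover classes al PY f and AL py F (41 + 41 = 82) plus the double crossovers (6).
RF(f–py) = (82 + 6) / 500 = 88/500 = 0.1760 → 17.6 map units.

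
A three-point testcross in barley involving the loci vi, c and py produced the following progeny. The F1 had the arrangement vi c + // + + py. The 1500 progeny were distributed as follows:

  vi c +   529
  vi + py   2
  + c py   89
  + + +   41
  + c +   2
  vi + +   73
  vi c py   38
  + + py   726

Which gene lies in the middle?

vi

The two rarest classes, + c + and vi + py, are the double crossovers. Comparing them with the parentals, only the vi allele has switched, so vi is the middle locus and the order is py – vi – c.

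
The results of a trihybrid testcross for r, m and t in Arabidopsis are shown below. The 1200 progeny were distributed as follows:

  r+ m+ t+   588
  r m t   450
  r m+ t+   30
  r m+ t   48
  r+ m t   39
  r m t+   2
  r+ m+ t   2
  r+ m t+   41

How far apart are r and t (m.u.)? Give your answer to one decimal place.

The two most frequent reciprocal classes, r+ m+ t+ and r m t, are the parental types, so the F1 was r+ m+ t+ / r m t.
The two rarest classes, r+ m+ t and r m t+, are the double crossovers. Comparing them with the parentals, only the t allele has switched, so t is the middle locus and the order is m – t – r.
Crossovers in the t–r interval produce the single-crossover classes r m+ t+ and r+ m t (30 + 39 = 69) plus the double crossovers (4).
RF(t–r) = (69 + 4) / 1200 = 73/1200 = 0.0608 → 6.1 m.u.

6.1 m.u.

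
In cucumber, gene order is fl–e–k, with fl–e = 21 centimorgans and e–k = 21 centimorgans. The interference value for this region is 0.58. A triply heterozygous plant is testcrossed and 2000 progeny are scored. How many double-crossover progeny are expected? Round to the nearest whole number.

Map distances give recombination frequencies of 0.210 and 0.210 for the two intervals.
With interference 0.58 (so coincidence = 0.42), expected double-crossover frequency = 0.210 × 0.210 × 0.42 = 0.01852.
Expected number = 0.01852 × 2000 = 37.04 ≈ 37.

37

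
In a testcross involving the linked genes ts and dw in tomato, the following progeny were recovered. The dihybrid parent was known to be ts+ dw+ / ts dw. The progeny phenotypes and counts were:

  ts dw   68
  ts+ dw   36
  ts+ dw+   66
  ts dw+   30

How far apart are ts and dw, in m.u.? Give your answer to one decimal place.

The recombinant classes are ts+ dw and ts dw+: 36 + 30 = 66.
Recombination frequency = 66/200 = 0.3300 ≈ 33.0%, i.e. 33.0 m.u.

33.0 m.u.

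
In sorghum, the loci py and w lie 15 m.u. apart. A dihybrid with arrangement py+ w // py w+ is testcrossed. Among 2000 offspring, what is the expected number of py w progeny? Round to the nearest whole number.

150

A map distance of 15 m.u. corresponds to a recombination frequency of 0.150.
The F1 is py+ w / py w+, so py w is a recombinant gamete class with expected frequency r/2 = 0.150/2 = 0.0750.
Expected number = 0.0750 × 2000 = 150.00 ≈ 150.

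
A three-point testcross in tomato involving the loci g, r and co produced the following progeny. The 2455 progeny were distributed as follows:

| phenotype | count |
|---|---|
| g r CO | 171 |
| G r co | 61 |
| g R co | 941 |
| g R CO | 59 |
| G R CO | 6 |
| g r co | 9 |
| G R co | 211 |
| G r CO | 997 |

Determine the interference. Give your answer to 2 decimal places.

0.31

The two most frequent reciprocal classes, G r CO and g R co, are the parental types, so the F1 was G r CO / g R co.
The two rarest classes, G R CO and g r co, are the double crossovers. Comparing them with the parentals, only the r allele has switched, so r is the middle locus and the order is g – r – co.
g–r: (382 + 15)/2455 = 0.1617; r–co: (120 + 15)/2455 = 0.0550.
Expected DCO frequency = 0.1617 × 0.0550 ≈ 0.00889; observed = 15/2455 ≈ 0.00611.
Coefficient of coincidence = 0.00611/0.00889 ≈ 0.69; interference = 1 − 0.69 = 0.31.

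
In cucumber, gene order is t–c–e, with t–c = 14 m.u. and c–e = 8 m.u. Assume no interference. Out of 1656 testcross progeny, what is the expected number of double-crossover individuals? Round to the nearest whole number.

19

Map distances give recombination frequencies of 0.140 and 0.080 for the two intervals.
With no interference, expected double-crossover frequency = 0.140 × 0.080 = 0.01120.
Expected number = 0.01120 × 1656 = 18.55 ≈ 19.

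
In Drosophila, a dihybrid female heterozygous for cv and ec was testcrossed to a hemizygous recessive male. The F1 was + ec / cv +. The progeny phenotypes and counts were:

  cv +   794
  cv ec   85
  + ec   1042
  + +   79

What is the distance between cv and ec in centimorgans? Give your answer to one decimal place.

8.2 centimorgans

The recombinant classes are + + and cv ec: 79 + 85 = 164.
Recombination frequency = 164/2000 = 0.0820 ≈ 8.2%, i.e. 8.2 centimorgans.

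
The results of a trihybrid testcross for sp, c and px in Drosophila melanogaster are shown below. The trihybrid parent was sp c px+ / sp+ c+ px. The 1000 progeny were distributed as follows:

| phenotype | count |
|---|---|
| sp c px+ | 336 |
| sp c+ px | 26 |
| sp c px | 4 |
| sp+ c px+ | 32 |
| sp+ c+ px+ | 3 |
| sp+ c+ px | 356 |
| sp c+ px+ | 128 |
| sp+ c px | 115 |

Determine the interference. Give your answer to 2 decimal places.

The two rarest classes, sp c px and sp+ c+ px+, are the double crossovers. Comparing them with the parentals, only the px allele has switched, so px is the middle locus and the order is sp – px – c.
sp–px: (58 + 7)/1000 = 0.0650; px–c: (243 + 7)/1000 = 0.2500.
Expected DCO frequency = 0.0650 × 0.2500 ≈ 0.01625; observed = 7/1000 ≈ 0.00700.
Coefficient of coincidence = 0.00700/0.01625 ≈ 0.43; interference = 1 − 0.43 = 0.57.

0.57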